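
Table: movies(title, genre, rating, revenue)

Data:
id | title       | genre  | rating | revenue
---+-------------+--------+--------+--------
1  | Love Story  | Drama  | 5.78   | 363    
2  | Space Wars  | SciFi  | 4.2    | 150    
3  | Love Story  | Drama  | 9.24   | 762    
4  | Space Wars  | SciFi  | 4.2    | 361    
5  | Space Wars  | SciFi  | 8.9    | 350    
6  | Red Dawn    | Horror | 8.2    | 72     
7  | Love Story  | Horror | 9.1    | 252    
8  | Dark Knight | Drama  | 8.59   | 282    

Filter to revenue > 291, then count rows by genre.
SELECT genre, COUNT(*)
FROM movies
WHERE revenue > 291
GROUP BY genre

Note: WHERE filters rows before grouping.

Result:
  Drama: 2
  SciFi: 2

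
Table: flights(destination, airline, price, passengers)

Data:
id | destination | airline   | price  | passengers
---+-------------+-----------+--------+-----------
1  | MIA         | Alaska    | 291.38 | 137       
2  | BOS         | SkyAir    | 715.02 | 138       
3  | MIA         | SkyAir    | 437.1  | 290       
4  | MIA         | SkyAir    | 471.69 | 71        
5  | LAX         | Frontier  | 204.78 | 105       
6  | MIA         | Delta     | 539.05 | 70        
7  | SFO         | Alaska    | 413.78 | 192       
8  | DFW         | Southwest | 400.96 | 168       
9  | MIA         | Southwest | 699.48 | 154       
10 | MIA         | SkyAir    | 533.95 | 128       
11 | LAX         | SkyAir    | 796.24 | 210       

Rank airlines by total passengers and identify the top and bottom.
SELECT airline, SUM(passengers)
FROM flights
GROUP BY airline
ORDER BY SUM(passengers)

All groups:
  Delta: 70
  Frontier: 105
  Southwest: 322
  Alaska: 329
  SkyAir: 837

Highest: SkyAir (837)
Lowest: Delta (70)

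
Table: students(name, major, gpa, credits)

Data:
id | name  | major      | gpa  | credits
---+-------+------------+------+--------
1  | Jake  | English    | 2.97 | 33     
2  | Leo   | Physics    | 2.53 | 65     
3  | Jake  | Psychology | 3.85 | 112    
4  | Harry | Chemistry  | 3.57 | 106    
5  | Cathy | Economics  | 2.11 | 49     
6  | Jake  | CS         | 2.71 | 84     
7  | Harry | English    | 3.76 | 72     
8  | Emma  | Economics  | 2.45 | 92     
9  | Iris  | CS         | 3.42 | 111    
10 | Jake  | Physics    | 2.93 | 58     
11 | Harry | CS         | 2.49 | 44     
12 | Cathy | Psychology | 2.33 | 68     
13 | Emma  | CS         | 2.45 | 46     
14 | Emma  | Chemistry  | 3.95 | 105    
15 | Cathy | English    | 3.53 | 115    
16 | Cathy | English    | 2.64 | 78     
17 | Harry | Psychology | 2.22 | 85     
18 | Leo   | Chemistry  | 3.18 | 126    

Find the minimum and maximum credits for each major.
SELECT major, MIN(credits), MAX(credits)
FROM students
GROUP BY major

Result:
  CS: min=44, max=111
  Chemistry: min=105, max=126
  Economics: min=49, max=92
  English: min=33, max=115
  Physics: min=58, max=65
  Psychology: min=68, max=112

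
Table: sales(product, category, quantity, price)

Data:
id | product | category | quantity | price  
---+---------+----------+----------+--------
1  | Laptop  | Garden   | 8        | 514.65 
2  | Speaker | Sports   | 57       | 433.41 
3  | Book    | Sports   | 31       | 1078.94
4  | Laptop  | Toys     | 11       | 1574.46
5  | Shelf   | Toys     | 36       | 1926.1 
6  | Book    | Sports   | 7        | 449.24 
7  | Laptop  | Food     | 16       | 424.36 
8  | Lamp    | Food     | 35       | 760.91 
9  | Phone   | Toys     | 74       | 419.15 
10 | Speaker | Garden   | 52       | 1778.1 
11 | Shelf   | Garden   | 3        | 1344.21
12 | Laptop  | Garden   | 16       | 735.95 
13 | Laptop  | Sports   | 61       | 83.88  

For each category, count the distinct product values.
SELECT category, COUNT(DISTINCT product)
FROM sales
GROUP BY category

Result:
  Food: 2 distinct
  Garden: 3 distinct
  Sports: 3 distinct
  Toys: 3 distinct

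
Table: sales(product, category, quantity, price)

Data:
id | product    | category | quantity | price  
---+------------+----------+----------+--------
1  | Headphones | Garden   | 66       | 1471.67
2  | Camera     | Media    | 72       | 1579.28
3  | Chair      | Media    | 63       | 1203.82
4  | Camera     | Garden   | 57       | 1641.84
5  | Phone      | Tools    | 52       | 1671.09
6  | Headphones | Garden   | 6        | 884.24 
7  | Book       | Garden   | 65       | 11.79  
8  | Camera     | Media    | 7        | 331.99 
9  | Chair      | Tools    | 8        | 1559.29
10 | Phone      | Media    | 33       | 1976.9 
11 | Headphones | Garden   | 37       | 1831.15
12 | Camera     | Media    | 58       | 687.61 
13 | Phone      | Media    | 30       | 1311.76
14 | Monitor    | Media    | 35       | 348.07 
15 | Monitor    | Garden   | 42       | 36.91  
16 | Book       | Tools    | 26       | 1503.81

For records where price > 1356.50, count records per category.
SELECT category, COUNT(*)
FROM sales
WHERE price > 1356.50
GROUP BY category

Note: WHERE filters rows before grouping.

Result:
  Garden: 3
  Media: 2
  Tools: 3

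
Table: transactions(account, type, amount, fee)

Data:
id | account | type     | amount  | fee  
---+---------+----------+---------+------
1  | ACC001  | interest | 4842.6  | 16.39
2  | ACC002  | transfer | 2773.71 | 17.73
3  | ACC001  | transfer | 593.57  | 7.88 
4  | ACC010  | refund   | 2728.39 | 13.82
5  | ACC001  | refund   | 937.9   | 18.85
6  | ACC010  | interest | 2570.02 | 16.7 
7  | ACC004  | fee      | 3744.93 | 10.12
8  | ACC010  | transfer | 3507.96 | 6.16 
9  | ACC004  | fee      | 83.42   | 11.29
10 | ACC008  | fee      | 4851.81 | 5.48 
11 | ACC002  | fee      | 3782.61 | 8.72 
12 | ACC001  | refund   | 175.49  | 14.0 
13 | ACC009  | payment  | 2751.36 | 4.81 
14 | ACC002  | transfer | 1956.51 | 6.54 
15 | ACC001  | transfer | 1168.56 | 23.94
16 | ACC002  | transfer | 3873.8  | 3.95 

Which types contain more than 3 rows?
SELECT type, COUNT(*) as cnt
FROM transactions
GROUP BY type
HAVING COUNT(*) > 3

Result:
  fee: 4
  transfer: 6

Note: HAVING filters groups after aggregation, WHERE filters rows before.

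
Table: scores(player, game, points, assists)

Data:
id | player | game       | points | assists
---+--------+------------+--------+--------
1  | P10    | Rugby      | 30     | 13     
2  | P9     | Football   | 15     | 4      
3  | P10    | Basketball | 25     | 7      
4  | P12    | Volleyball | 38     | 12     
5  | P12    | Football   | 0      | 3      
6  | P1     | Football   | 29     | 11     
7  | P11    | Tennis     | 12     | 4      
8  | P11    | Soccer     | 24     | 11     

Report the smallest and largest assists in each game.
SELECT game, MIN(assists), MAX(assists)
FROM scores
GROUP BY game

Result:
  Basketball: min=7, max=7
  Football: min=3, max=11
  Rugby: min=13, max=13
  Soccer: min=11, max=11
  Tennis: min=4, max=4
  Volleyball: min=12, max=12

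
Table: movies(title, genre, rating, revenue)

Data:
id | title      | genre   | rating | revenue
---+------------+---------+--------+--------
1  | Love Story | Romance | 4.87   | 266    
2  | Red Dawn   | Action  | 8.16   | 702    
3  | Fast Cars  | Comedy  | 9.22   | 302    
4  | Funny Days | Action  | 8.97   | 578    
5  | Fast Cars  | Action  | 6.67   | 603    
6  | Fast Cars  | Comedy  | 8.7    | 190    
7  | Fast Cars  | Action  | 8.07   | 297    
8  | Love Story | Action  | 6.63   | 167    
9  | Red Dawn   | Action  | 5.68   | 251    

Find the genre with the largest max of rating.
SELECT genre, MAX(rating) as val
FROM movies
GROUP BY genre
ORDER BY val DESC
LIMIT 1

Result: Comedy with max(rating) = 9.22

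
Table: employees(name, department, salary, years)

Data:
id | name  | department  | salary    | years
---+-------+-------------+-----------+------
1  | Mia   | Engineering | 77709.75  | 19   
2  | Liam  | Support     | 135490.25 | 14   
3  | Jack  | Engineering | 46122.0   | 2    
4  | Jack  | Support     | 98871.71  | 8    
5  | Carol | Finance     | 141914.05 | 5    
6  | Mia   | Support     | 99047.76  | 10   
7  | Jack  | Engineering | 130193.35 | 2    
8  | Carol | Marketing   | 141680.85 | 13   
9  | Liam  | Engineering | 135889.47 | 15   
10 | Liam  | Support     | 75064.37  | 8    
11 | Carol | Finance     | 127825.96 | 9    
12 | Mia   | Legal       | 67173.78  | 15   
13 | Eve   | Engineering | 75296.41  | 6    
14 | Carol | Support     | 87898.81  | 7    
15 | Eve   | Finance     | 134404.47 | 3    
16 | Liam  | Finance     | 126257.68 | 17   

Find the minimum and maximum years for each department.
SELECT department, MIN(years), MAX(years)
FROM employees
GROUP BY department

Result:
  Engineering: min=2, max=19
  Finance: min=3, max=17
  Legal: min=15, max=15
  Marketing: min=13, max=13
  Support: min=7, max=14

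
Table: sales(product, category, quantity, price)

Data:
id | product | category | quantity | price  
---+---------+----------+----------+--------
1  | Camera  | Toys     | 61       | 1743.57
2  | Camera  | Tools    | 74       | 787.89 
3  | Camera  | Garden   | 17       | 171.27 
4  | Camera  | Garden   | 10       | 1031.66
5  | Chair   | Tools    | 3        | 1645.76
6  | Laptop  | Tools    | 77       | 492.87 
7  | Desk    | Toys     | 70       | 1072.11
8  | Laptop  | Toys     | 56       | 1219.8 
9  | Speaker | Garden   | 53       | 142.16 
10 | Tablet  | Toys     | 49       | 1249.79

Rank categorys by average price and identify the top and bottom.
SELECT category, AVG(price)
FROM sales
GROUP BY category
ORDER BY AVG(price)

All groups:
  Garden: 448.36
  Tools: 975.51
  Toys: 1321.32

Highest: Toys (1321.32)
Lowest: Garden (448.36)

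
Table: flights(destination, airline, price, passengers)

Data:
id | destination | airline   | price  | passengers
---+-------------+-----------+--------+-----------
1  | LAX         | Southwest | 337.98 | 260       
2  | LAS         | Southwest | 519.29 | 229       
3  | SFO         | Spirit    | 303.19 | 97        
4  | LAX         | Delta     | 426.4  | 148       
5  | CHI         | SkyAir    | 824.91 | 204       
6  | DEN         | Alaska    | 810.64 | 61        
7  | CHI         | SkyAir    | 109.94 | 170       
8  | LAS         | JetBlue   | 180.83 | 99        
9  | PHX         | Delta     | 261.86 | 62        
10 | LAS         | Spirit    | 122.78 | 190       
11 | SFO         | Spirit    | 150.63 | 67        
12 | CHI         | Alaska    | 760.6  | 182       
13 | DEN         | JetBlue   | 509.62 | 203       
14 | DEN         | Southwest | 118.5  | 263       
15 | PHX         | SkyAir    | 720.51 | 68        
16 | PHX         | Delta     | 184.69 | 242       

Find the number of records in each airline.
SELECT airline, COUNT(*) as count
FROM flights
GROUP BY airline

Result:
  Alaska: 2
  Delta: 3
  JetBlue: 2
  SkyAir: 3
  Southwest: 3
  Spirit: 3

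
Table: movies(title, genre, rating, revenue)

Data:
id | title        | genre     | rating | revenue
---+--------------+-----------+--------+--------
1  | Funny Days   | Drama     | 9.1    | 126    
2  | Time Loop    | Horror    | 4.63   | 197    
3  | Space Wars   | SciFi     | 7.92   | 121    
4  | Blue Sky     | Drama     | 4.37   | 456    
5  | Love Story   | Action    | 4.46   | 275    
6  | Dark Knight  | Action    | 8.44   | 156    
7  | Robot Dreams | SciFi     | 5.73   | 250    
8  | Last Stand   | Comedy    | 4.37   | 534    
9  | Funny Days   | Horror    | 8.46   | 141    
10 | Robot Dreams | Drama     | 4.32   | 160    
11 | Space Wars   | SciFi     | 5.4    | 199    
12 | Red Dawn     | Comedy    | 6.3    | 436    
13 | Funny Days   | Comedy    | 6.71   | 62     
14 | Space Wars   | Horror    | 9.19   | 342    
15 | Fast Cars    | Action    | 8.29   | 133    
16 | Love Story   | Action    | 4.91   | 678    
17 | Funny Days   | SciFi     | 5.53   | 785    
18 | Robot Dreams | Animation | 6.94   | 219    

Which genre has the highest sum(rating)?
SELECT genre, SUM(rating) as val
FROM movies
GROUP BY genre
ORDER BY val DESC
LIMIT 1

Result: Action with sum(rating) = 26.10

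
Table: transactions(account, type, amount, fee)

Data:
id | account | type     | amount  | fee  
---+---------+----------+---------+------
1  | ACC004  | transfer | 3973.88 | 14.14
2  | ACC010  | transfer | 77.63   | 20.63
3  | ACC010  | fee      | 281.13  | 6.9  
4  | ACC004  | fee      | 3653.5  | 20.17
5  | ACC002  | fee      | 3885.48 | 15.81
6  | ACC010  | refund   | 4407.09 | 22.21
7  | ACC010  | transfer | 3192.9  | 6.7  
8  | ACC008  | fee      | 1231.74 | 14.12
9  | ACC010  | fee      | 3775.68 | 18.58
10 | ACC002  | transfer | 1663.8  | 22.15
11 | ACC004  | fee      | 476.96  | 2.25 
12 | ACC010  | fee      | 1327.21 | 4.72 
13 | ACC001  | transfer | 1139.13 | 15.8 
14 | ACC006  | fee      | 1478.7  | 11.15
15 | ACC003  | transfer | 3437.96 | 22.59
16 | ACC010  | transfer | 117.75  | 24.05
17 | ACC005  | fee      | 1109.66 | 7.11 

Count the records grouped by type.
SELECT type, COUNT(*) as count
FROM transactions
GROUP BY type

Result:
  fee: 9
  refund: 1
  transfer: 7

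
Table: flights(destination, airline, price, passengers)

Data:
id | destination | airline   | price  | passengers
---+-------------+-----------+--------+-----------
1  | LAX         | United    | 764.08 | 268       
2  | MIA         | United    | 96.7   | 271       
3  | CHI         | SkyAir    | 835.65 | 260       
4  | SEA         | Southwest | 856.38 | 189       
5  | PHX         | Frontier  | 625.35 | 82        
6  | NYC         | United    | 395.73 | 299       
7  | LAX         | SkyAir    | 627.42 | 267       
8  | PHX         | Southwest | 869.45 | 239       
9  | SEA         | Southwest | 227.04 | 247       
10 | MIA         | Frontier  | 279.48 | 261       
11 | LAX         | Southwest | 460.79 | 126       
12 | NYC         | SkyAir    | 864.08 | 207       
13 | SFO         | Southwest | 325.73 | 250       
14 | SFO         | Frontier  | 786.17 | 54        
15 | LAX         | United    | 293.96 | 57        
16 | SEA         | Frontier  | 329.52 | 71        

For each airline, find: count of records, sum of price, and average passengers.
SELECT airline,
       COUNT(*) as cnt,
       SUM(price) as total_price,
       AVG(passengers) as avg_passengers
FROM flights
GROUP BY airline

Result:
  Frontier: 4 records, 2020.52 total price, 117.00 avg passengers
  SkyAir: 3 records, 2327.15 total price, 244.67 avg passengers
  Southwest: 5 records, 2739.39 total price, 210.20 avg passengers
  United: 4 records, 1550.47 total price, 223.75 avg passengers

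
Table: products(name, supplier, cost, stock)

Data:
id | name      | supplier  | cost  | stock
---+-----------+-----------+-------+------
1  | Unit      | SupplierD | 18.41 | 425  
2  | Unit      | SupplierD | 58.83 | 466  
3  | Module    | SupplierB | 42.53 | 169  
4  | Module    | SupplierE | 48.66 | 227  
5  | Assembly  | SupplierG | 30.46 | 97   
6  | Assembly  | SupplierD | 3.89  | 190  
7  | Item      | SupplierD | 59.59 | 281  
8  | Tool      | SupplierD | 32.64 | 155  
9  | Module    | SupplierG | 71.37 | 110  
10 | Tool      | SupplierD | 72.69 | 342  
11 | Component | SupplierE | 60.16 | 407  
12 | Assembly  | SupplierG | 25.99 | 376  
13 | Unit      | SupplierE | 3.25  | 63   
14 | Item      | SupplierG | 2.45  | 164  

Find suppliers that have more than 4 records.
SELECT supplier, COUNT(*) as cnt
FROM products
GROUP BY supplier
HAVING COUNT(*) > 4

Result:
  SupplierD: 6

Note: HAVING filters groups after aggregation, WHERE filters rows before.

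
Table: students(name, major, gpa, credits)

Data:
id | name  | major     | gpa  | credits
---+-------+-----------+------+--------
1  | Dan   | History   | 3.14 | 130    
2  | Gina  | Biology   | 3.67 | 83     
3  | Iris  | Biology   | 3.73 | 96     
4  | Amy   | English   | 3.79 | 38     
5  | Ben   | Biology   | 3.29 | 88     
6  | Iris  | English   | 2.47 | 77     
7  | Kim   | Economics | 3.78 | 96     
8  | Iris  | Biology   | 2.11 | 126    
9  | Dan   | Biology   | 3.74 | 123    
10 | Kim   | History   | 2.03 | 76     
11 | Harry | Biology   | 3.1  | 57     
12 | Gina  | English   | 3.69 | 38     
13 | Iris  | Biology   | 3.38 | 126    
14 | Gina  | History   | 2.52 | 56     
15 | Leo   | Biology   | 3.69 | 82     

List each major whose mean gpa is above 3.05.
SELECT major, AVG(gpa)
FROM students
GROUP BY major
HAVING AVG(gpa) > 3.05

Result:
  Biology: avg=3.34
  Economics: avg=3.78
  English: avg=3.32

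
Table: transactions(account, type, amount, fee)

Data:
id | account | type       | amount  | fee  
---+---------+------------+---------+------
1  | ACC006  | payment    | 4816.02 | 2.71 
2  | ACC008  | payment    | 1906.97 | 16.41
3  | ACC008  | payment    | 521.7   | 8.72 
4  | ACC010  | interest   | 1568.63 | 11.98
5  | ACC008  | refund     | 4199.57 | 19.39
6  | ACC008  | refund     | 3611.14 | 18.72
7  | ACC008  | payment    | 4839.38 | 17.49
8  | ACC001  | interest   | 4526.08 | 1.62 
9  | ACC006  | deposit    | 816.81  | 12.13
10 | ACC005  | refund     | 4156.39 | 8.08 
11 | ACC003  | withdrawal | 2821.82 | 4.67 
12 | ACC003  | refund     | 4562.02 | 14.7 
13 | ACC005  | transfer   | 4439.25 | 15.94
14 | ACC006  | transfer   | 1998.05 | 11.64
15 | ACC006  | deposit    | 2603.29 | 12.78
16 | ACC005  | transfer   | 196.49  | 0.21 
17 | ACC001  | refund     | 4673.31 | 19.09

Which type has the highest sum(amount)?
SELECT type, SUM(amount) as val
FROM transactions
GROUP BY type
ORDER BY val DESC
LIMIT 1

Result: refund with sum(amount) = 21202.43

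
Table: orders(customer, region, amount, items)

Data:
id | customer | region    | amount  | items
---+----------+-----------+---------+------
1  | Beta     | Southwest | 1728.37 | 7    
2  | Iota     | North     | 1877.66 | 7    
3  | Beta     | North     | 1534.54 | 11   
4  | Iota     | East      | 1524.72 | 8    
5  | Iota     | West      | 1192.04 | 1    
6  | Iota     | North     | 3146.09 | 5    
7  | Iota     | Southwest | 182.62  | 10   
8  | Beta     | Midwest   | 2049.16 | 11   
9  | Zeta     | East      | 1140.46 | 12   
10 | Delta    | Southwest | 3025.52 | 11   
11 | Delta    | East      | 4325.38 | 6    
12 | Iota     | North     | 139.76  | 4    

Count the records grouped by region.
SELECT region, COUNT(*) as count
FROM orders
GROUP BY region

Result:
  East: 3
  Midwest: 1
  North: 4
  Southwest: 3
  West: 1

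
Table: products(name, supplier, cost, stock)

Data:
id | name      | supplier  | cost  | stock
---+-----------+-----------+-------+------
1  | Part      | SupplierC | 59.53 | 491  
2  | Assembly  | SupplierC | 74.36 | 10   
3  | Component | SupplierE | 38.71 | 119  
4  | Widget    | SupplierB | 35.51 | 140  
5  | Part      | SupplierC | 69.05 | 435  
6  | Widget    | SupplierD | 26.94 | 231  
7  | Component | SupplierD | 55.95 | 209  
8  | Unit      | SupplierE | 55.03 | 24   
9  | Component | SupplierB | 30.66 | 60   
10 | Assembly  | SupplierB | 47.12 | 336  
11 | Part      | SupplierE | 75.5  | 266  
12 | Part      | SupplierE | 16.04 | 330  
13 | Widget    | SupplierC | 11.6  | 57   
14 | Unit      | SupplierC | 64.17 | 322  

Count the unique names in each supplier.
SELECT supplier, COUNT(DISTINCT name)
FROM products
GROUP BY supplier

Result:
  SupplierB: 3 distinct
  SupplierC: 4 distinct
  SupplierD: 2 distinct
  SupplierE: 3 distinct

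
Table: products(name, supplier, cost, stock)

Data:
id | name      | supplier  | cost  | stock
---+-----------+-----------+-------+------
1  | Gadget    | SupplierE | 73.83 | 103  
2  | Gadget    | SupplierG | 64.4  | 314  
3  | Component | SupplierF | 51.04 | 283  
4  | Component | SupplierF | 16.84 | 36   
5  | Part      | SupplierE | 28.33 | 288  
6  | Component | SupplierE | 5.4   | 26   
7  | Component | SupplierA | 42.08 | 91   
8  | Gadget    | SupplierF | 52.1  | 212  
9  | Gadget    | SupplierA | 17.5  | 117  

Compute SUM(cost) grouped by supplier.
SELECT supplier, SUM(cost) as result
FROM products
GROUP BY supplier

Result:
  SupplierA: 59.58
  SupplierE: 107.56
  SupplierF: 119.98
  SupplierG: 64.40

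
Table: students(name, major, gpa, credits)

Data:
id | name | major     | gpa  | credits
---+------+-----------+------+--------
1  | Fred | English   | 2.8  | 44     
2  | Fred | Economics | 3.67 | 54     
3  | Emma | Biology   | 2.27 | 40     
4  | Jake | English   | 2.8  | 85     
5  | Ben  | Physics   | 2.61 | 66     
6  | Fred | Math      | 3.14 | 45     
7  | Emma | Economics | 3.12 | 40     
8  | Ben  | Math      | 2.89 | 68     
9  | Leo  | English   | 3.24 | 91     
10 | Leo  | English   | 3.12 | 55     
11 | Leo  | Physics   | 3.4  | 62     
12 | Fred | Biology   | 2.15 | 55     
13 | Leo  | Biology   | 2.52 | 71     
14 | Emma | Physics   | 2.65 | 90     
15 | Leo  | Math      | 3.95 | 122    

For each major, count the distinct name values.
SELECT major, COUNT(DISTINCT name)
FROM students
GROUP BY major

Result:
  Biology: 3 distinct
  Economics: 2 distinct
  English: 3 distinct
  Math: 3 distinct
  Physics: 3 distinct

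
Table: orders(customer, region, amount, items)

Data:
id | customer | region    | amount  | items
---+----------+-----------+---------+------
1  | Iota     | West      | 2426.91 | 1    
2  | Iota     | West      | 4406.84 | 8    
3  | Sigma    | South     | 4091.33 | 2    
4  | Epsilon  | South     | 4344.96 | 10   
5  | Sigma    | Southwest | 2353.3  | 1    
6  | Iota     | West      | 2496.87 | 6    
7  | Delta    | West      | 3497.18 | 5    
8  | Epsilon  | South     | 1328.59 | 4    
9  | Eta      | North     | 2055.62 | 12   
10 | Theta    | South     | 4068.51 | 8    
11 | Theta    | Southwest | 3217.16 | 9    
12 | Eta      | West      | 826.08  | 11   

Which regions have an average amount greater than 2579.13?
SELECT region, AVG(amount)
FROM orders
GROUP BY region
HAVING AVG(amount) > 2579.13

Result:
  South: avg=3458.35
  Southwest: avg=2785.23
  West: avg=2730.78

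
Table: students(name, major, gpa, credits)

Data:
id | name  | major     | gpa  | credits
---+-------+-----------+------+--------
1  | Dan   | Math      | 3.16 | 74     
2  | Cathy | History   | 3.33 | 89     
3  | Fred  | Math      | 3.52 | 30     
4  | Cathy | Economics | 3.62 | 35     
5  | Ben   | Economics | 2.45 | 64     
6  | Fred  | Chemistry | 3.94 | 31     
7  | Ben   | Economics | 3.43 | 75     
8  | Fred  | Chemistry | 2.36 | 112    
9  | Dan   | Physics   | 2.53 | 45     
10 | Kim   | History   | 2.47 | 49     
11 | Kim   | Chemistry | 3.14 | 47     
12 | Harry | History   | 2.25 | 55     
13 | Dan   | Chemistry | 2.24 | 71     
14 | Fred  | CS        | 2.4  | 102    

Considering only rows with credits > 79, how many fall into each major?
SELECT major, COUNT(*)
FROM students
WHERE credits > 79
GROUP BY major

Note: WHERE filters rows before grouping.

Result:
  CS: 1
  Chemistry: 1
  History: 1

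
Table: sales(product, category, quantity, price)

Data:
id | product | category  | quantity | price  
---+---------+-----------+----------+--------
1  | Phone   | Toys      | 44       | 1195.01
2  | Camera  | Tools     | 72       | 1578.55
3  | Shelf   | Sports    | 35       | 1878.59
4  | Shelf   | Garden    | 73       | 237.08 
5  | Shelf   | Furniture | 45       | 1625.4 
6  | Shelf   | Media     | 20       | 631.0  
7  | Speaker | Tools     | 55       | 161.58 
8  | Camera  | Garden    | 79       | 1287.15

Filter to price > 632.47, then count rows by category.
SELECT category, COUNT(*)
FROM sales
WHERE price > 632.47
GROUP BY category

Note: WHERE filters rows before grouping.

Result:
  Furniture: 1
  Garden: 1
  Sports: 1
  Tools: 1
  Toys: 1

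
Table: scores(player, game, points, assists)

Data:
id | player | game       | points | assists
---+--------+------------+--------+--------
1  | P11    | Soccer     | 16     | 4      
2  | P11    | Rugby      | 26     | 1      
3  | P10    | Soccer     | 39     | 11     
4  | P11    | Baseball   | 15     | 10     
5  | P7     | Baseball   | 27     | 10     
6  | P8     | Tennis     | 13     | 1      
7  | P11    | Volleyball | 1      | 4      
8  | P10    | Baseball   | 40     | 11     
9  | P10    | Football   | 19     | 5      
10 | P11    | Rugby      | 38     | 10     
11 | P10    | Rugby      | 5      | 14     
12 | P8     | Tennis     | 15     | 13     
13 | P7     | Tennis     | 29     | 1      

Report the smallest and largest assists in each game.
SELECT game, MIN(assists), MAX(assists)
FROM scores
GROUP BY game

Result:
  Baseball: min=10, max=11
  Football: min=5, max=5
  Rugby: min=1, max=14
  Soccer: min=4, max=11
  Tennis: min=1, max=13
  Volleyball: min=4, max=4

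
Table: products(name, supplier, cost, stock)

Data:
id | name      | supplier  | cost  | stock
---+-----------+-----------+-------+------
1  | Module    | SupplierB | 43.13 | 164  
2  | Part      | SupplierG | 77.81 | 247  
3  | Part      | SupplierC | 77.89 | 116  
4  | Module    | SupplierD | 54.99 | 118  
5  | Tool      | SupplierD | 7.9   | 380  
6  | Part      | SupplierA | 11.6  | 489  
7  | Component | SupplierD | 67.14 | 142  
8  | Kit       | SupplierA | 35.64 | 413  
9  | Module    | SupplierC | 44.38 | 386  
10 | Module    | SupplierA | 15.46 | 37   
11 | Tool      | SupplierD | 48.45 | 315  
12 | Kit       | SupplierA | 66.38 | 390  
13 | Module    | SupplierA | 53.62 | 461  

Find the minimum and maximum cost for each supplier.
SELECT supplier, MIN(cost), MAX(cost)
FROM products
GROUP BY supplier

Result:
  SupplierA: min=11.60, max=66.38
  SupplierB: min=43.13, max=43.13
  SupplierC: min=44.38, max=77.89
  SupplierD: min=7.90, max=67.14
  SupplierG: min=77.81, max=77.81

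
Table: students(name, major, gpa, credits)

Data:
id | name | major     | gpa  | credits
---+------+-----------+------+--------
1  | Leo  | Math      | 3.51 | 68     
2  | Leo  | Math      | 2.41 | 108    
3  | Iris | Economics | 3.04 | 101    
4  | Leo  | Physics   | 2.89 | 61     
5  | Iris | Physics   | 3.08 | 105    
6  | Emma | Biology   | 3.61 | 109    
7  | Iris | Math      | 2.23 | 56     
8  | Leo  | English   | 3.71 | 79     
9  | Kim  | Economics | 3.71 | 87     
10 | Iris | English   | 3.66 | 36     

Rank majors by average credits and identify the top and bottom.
SELECT major, AVG(credits)
FROM students
GROUP BY major
ORDER BY AVG(credits)

All groups:
  English: 57.50
  Math: 77.33
  Physics: 83.00
  Economics: 94.00
  Biology: 109.00

Highest: Biology (109.00)
Lowest: English (57.50)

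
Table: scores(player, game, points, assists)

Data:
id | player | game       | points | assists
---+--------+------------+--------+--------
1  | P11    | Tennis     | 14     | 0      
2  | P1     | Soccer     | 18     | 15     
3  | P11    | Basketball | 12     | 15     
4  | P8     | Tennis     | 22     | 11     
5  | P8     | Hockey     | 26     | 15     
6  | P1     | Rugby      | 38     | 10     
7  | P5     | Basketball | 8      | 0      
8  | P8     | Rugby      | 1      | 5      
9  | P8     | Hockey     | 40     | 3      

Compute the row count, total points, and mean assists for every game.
SELECT game,
       COUNT(*) as cnt,
       SUM(points) as total_points,
       AVG(assists) as avg_assists
FROM scores
GROUP BY game

Result:
  Basketball: 2 records, 20 total points, 7.50 avg assists
  Hockey: 2 records, 66 total points, 9.00 avg assists
  Rugby: 2 records, 39 total points, 7.50 avg assists
  Soccer: 1 records, 18 total points, 15.00 avg assists
  Tennis: 2 records, 36 total points, 5.50 avg assists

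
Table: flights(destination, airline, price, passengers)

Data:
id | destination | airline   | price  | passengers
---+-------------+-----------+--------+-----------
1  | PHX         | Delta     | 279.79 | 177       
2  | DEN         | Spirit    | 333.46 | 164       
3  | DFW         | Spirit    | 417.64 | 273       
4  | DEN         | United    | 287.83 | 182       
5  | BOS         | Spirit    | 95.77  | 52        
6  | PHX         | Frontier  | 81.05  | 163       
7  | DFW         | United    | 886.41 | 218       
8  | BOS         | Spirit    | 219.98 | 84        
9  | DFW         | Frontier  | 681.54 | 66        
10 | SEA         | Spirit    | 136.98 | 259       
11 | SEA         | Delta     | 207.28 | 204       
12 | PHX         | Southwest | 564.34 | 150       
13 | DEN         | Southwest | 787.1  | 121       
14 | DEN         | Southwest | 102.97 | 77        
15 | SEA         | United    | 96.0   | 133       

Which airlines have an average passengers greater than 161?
SELECT airline, AVG(passengers)
FROM flights
GROUP BY airline
HAVING AVG(passengers) > 161

Result:
  Delta: avg=190.50
  Spirit: avg=166.40
  United: avg=177.67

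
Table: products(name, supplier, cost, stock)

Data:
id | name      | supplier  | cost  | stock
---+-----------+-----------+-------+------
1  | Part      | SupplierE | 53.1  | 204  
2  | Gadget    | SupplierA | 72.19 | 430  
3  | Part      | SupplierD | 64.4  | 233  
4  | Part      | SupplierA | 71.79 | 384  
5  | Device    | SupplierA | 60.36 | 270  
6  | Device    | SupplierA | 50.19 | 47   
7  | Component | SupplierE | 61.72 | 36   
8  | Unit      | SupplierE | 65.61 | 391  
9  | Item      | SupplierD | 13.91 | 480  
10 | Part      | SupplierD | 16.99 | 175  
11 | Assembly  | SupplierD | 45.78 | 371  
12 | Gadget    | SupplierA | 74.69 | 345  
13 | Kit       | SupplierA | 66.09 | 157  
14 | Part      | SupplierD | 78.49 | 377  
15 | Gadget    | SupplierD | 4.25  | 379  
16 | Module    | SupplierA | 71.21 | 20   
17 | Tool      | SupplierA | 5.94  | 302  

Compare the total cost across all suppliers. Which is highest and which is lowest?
SELECT supplier, SUM(cost)
FROM products
GROUP BY supplier
ORDER BY SUM(cost)

All groups:
  SupplierE: 180.43
  SupplierD: 223.82
  SupplierA: 472.46

Highest: SupplierA (472.46)
Lowest: SupplierE (180.43)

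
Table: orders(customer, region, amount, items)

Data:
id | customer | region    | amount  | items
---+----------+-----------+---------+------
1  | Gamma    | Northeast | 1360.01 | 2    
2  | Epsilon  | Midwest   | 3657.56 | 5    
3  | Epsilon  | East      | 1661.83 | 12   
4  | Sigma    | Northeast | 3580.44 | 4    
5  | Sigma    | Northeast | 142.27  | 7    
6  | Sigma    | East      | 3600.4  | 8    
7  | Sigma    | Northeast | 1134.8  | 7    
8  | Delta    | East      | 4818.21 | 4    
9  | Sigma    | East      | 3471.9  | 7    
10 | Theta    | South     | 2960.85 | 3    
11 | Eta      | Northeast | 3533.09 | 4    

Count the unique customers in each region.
SELECT region, COUNT(DISTINCT customer)
FROM orders
GROUP BY region

Result:
  East: 3 distinct
  Midwest: 1 distinct
  Northeast: 3 distinct
  South: 1 distinct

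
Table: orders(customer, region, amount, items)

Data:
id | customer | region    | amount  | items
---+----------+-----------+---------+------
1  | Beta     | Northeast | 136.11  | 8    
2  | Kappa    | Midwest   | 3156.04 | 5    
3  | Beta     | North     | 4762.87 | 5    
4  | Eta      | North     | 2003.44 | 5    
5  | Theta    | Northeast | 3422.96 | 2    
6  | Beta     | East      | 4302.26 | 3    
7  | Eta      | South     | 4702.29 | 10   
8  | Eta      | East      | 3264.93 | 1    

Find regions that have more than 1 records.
SELECT region, COUNT(*) as cnt
FROM orders
GROUP BY region
HAVING COUNT(*) > 1

Result:
  East: 2
  North: 2
  Northeast: 2

Note: HAVING filters groups after aggregation, WHERE filters rows before.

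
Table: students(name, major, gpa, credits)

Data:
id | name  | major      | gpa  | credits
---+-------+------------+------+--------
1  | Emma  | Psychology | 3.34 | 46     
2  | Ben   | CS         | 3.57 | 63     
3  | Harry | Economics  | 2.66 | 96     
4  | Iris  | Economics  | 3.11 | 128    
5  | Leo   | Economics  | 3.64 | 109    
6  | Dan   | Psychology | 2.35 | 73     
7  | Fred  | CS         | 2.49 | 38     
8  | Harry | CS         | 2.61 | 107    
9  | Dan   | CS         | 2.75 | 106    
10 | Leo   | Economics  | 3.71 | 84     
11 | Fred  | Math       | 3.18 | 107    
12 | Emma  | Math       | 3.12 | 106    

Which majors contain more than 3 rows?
SELECT major, COUNT(*) as cnt
FROM students
GROUP BY major
HAVING COUNT(*) > 3

Result:
  CS: 4
  Economics: 4

Note: HAVING filters groups after aggregation, WHERE filters rows before.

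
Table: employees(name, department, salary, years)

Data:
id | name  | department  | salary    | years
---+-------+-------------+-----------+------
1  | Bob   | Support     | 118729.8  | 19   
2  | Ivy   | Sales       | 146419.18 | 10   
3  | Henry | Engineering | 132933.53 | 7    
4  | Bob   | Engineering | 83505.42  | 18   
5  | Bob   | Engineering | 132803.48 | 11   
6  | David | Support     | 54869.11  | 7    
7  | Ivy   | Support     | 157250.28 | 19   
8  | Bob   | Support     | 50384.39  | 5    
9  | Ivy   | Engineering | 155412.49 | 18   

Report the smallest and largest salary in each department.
SELECT department, MIN(salary), MAX(salary)
FROM employees
GROUP BY department

Result:
  Engineering: min=83505.42, max=155412.49
  Sales: min=146419.18, max=146419.18
  Support: min=50384.39, max=157250.28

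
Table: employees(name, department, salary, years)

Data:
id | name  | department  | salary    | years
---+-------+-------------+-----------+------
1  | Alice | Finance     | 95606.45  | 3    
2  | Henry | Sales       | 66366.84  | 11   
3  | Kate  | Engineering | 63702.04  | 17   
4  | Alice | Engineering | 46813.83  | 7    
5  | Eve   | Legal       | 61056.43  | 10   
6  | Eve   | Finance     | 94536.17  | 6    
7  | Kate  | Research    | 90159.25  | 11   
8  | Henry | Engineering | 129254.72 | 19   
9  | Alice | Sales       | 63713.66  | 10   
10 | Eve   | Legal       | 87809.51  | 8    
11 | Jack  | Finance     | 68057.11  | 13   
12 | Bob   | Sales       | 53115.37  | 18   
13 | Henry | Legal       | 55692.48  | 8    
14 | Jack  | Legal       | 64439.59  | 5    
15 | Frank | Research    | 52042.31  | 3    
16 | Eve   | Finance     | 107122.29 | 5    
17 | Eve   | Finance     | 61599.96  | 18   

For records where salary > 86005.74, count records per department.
SELECT department, COUNT(*)
FROM employees
WHERE salary > 86005.74
GROUP BY department

Note: WHERE filters rows before grouping.

Result:
  Engineering: 1
  Finance: 3
  Legal: 1
  Research: 1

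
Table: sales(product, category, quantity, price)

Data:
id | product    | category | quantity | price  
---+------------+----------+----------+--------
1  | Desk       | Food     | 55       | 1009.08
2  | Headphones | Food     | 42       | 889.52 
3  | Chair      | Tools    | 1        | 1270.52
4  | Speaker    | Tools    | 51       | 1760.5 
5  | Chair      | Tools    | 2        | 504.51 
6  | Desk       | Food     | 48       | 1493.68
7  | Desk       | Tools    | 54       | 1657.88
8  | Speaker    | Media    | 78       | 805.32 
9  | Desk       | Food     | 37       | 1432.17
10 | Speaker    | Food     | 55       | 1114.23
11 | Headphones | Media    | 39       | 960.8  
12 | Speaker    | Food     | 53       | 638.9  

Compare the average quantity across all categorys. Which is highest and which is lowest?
SELECT category, AVG(quantity)
FROM sales
GROUP BY category
ORDER BY AVG(quantity)

All groups:
  Tools: 27.00
  Food: 48.33
  Media: 58.50

Highest: Media (58.50)
Lowest: Tools (27.00)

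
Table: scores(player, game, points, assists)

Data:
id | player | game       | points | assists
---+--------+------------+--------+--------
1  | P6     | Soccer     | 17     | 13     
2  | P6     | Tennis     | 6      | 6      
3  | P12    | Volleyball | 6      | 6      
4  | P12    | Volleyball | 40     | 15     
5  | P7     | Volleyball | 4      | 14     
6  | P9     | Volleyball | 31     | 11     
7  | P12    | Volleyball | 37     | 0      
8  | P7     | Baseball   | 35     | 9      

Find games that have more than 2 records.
SELECT game, COUNT(*) as cnt
FROM scores
GROUP BY game
HAVING COUNT(*) > 2

Result:
  Volleyball: 5

Note: HAVING filters groups after aggregation, WHERE filters rows before.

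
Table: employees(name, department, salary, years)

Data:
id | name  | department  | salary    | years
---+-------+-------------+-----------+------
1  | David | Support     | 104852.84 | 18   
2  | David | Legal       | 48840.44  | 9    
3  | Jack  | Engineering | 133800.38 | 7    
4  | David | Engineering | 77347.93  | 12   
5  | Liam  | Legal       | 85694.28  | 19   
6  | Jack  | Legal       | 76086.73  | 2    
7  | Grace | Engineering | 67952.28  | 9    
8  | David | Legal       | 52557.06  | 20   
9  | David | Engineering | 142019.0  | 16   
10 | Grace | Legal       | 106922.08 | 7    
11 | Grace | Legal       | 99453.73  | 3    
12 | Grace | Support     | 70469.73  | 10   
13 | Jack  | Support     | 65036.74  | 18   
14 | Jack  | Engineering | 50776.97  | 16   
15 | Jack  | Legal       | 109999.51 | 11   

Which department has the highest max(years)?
SELECT department, MAX(years) as val
FROM employees
GROUP BY department
ORDER BY val DESC
LIMIT 1

Result: Legal with max(years) = 20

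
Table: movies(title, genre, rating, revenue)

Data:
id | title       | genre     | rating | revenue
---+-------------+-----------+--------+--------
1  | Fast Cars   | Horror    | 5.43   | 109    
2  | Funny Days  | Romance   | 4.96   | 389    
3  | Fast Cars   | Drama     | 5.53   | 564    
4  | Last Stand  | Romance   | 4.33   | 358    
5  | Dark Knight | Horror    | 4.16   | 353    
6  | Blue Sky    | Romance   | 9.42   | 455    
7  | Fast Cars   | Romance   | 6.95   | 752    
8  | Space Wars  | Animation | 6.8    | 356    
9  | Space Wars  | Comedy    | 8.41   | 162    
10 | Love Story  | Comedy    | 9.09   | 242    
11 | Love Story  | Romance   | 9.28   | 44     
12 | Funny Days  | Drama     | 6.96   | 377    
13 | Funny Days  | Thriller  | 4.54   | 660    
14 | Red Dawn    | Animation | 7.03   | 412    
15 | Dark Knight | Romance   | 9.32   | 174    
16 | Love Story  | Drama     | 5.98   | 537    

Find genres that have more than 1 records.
SELECT genre, COUNT(*) as cnt
FROM movies
GROUP BY genre
HAVING COUNT(*) > 1

Result:
  Animation: 2
  Comedy: 2
  Drama: 3
  Horror: 2
  Romance: 6

Note: HAVING filters groups after aggregation, WHERE filters rows before.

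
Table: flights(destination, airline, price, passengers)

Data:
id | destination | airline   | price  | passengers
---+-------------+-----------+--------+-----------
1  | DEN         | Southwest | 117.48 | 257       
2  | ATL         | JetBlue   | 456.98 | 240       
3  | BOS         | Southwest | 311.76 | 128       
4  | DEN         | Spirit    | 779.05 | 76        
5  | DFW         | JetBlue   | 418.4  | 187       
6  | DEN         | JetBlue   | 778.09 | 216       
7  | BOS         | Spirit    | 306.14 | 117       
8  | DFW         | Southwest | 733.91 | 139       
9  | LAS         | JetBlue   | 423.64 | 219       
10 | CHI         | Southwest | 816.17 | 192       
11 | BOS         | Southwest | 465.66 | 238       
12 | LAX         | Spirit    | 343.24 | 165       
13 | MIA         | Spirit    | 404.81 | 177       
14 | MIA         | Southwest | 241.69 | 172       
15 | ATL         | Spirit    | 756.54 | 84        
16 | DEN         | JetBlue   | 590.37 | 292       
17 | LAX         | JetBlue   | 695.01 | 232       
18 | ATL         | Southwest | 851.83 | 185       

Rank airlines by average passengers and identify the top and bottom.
SELECT airline, AVG(passengers)
FROM flights
GROUP BY airline
ORDER BY AVG(passengers)

All groups:
  Spirit: 123.80
  Southwest: 187.29
  JetBlue: 231.00

Highest: JetBlue (231.00)
Lowest: Spirit (123.80)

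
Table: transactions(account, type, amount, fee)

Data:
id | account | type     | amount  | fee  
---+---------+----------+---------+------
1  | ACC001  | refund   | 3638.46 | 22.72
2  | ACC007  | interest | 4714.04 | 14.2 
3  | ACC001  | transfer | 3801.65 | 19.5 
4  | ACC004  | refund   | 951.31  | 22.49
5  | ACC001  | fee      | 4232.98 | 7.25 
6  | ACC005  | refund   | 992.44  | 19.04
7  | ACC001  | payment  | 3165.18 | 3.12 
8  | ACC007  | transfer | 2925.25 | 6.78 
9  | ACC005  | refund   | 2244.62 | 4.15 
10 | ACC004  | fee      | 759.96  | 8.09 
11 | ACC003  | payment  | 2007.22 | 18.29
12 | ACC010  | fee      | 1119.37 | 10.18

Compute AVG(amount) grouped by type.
SELECT type, AVG(amount) as result
FROM transactions
GROUP BY type

Result:
  fee: 2037.44
  interest: 4714.04
  payment: 2586.20
  refund: 1956.71
  transfer: 3363.45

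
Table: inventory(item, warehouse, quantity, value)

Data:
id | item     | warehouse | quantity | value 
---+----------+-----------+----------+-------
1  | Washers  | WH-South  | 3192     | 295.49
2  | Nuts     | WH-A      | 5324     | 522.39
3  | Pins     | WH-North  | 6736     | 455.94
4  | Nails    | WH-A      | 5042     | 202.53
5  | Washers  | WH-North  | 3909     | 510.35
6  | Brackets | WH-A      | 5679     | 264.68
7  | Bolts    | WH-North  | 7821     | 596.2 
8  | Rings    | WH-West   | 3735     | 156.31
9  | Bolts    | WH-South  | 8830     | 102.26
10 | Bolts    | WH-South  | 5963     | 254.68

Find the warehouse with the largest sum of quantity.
SELECT warehouse, SUM(quantity) as val
FROM inventory
GROUP BY warehouse
ORDER BY val DESC
LIMIT 1

Result: WH-North with sum(quantity) = 18466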